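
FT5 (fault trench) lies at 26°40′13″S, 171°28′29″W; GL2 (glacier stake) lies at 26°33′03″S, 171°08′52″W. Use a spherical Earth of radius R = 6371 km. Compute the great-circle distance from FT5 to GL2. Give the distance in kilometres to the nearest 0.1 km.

FT5: φ = -26.67028°, λ = -171.47472°
GL2: φ = -26.55083°, λ = -171.14778°
Δφ = 0.1194°,  Δλ = 0.3269°
a = sin²(Δφ/2) + cos φ₁ cos φ₂ sin²(Δλ/2) = 0.000008
c = 2·arcsin(√a) = 0.005511 rad = 0.3158°
d = R·c = 6371 × 0.005511 = 35.1 km

35.1 km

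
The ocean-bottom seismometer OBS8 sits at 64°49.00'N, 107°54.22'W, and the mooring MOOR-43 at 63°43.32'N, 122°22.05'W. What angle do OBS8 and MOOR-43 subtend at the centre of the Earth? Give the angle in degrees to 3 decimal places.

6.359°

OBS8: φ = +64.81667°, λ = -107.90367°
MOOR-43: φ = +63.72200°, λ = -122.36750°
Δφ = -1.0947°,  Δλ = -14.4638°
a = sin²(Δφ/2) + cos φ₁ cos φ₂ sin²(Δλ/2) = 0.003077
c = 2·arcsin(√a) = 0.110993 rad = 6.3594°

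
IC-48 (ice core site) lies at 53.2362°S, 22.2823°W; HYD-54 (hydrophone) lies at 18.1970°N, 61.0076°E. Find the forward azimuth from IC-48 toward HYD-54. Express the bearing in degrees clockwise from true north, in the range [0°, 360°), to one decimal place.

Δλ = 83.2899°
y = sin Δλ · cos φ₂ = 0.943481
x = cos φ₁ sin φ₂ − sin φ₁ cos φ₂ cos Δλ = 0.275833
θ = atan2(y, x) = 73.7034° → 73.7034° (mod 360°)

73.7°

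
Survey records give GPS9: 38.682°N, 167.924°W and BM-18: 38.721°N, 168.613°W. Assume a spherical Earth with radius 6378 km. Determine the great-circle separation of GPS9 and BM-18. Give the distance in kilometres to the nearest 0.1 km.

60.0 km

Δφ = 0.0390°,  Δλ = -0.6890°
a = sin²(Δφ/2) + cos φ₁ cos φ₂ sin²(Δλ/2) = 0.000022
c = 2·arcsin(√a) = 0.009409 rad = 0.5391°
d = R·c = 6378 × 0.009409 = 60.0 km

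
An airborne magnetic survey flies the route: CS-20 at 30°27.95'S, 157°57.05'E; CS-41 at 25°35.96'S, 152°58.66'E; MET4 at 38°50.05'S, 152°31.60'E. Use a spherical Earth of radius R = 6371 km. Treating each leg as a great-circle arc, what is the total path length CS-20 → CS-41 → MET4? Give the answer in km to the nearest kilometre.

2201 km

CS-20: φ = -30.46583°, λ = +157.95083°
CS-41: φ = -25.59933°, λ = +152.97767°
MET4: φ = -38.83417°, λ = +152.52667°
CS-20→CS-41: c = 0.114353 rad, d = 728.55 km
CS-41→MET4: c = 0.231086 rad, d = 1472.25 km
Total = 728.55 + 1472.25 = 2200.80 km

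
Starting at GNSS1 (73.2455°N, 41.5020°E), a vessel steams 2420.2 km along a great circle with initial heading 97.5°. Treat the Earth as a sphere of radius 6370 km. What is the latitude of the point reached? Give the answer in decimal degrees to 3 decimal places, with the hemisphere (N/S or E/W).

δ = d/R = 2420.2/6370 = 0.379937 rad
φ₂ = arcsin(sin φ₁ cos δ + cos φ₁ sin δ cos θ)
   = arcsin(0.95755·0.92869 + 0.28827·0.37086·-0.13053) = 61.08163°
λ₂ = λ₁ + atan2(sin θ sin δ cos φ₁, cos δ − sin φ₁ sin φ₂) = 90.99929°

61.082°N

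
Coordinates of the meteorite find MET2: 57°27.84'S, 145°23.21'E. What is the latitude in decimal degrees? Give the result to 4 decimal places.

57° + 27.84′/60 = 57 + 0.46400 = 57.4640°

57.4640°S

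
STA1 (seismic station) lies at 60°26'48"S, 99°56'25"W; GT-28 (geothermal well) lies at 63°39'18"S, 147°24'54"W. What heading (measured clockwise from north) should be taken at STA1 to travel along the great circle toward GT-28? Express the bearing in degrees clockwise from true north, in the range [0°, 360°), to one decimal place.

241.0°

STA1: φ = -60.44667°, λ = -99.94028°
GT-28: φ = -63.65500°, λ = -147.41500°
Δλ = -47.4747°
y = sin Δλ · cos φ₂ = -0.327053
x = cos φ₁ sin φ₂ − sin φ₁ cos φ₂ cos Δλ = -0.181076
θ = atan2(y, x) = -118.9715° → 241.0285° (mod 360°)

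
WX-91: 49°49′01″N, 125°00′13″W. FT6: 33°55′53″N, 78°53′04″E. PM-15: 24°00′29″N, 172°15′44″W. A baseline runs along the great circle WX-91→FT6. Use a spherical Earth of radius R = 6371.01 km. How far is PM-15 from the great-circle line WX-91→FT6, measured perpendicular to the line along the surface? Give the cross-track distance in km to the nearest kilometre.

4965 km

WX-91: φ = +49.81694°, λ = -125.00361°
FT6: φ = +33.93139°, λ = +78.88444°
PM-15: φ = +24.00806°, λ = -172.26222°
δ₁₃ = central angle WX-91→PM-15 = 0.780065 rad  (haversine)
θ₁₃ = bearing WX-91→PM-15 = 252.531°,  θ₁₂ = bearing WX-91→FT6 = 340.326°
dₓₜ = R·arcsin(sin δ₁₃ · sin(θ₁₃ − θ₁₂)) = 6371.01·arcsin(0.70333·sin(-87.795°)) = -4965.140 km
|dₓₜ| = 4965.140 km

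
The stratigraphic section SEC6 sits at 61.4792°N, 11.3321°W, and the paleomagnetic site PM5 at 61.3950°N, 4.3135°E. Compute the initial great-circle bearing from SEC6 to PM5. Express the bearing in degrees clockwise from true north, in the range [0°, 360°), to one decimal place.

83.8°

Δλ = 15.6456°
y = sin Δλ · cos φ₂ = 0.129117
x = cos φ₁ sin φ₂ − sin φ₁ cos φ₂ cos Δλ = 0.014117
θ = atan2(y, x) = 83.7604° → 83.7604° (mod 360°)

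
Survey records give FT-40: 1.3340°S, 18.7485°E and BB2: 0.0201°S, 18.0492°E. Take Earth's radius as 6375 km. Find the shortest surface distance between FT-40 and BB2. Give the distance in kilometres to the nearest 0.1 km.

165.6 km

Δφ = 1.3139°,  Δλ = -0.6993°
a = sin²(Δφ/2) + cos φ₁ cos φ₂ sin²(Δλ/2) = 0.000169
c = 2·arcsin(√a) = 0.025977 rad = 1.4884°
d = R·c = 6375 × 0.025977 = 165.6 km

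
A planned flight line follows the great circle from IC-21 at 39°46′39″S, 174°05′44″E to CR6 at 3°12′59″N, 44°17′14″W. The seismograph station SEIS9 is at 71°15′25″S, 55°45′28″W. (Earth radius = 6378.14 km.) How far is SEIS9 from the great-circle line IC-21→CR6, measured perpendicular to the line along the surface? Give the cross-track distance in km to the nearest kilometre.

IC-21: φ = -39.77750°, λ = +174.09556°
CR6: φ = +3.21639°, λ = -44.28722°
SEIS9: φ = -71.25694°, λ = -55.75778°
δ₁₃ = central angle IC-21→SEIS9 = 1.107769 rad  (haversine)
θ₁₃ = bearing IC-21→SEIS9 = 164.066°,  θ₁₂ = bearing IC-21→CR6 = 126.434°
dₓₜ = R·arcsin(sin δ₁₃ · sin(θ₁₃ − θ₁₂)) = 6378.14·arcsin(0.89470·sin(37.632°)) = 3686.175 km
|dₓₜ| = 3686.175 km

3686 km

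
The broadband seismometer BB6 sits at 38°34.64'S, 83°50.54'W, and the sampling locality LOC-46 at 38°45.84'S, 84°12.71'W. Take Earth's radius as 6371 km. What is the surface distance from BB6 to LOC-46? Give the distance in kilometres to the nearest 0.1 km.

38.2 km

BB6: φ = -38.57733°, λ = -83.84233°
LOC-46: φ = -38.76400°, λ = -84.21183°
Δφ = -0.1867°,  Δλ = -0.3695°
a = sin²(Δφ/2) + cos φ₁ cos φ₂ sin²(Δλ/2) = 0.000009
c = 2·arcsin(√a) = 0.005997 rad = 0.3436°
d = R·c = 6371 × 0.005997 = 38.2 km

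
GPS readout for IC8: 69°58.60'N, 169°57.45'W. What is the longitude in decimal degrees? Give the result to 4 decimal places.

169° + 57.45′/60 = 169 + 0.95750 = 169.9575°

169.9575°W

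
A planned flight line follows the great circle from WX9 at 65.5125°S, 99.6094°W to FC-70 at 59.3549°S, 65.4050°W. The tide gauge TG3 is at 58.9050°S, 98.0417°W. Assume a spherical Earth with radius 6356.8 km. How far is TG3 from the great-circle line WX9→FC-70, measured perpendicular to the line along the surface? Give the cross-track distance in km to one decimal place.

δ₁₃ = central angle WX9→TG3 = 0.116017 rad  (haversine)
θ₁₃ = bearing WX9→TG3 = 7.011°,  θ₁₂ = bearing WX9→FC-70 = 84.611°
dₓₜ = R·arcsin(sin δ₁₃ · sin(θ₁₃ − θ₁₂)) = 6356.8·arcsin(0.11576·sin(-77.600°)) = -720.216 km
|dₓₜ| = 720.216 km

720.2 km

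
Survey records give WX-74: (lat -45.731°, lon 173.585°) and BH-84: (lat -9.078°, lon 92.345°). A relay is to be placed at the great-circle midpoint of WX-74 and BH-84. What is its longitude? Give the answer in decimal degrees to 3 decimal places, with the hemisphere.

Bx = cos φ₂ cos Δλ = 0.150388,  By = cos φ₂ sin Δλ = -0.975956
φₘ = atan2(sin φ₁ + sin φ₂, √((cos φ₁ + Bx)² + By²)) = -34.04847°
λₘ = λ₁ + atan2(By, cos φ₁ + Bx) = 124.58604°

124.586°E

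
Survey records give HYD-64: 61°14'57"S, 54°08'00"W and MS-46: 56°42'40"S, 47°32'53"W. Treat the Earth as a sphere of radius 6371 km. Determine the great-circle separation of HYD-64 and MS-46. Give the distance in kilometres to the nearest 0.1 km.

629.5 km

HYD-64: φ = -61.24917°, λ = -54.13333°
MS-46: φ = -56.71111°, λ = -47.54806°
Δφ = 4.5381°,  Δλ = 6.5853°
a = sin²(Δφ/2) + cos φ₁ cos φ₂ sin²(Δλ/2) = 0.002438
c = 2·arcsin(√a) = 0.098801 rad = 5.6609°
d = R·c = 6371 × 0.098801 = 629.5 km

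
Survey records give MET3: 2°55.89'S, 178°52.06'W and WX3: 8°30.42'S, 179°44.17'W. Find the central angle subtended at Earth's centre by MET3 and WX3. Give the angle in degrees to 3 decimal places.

5.642°

MET3: φ = -2.93150°, λ = -178.86767°
WX3: φ = -8.50700°, λ = -179.73617°
Δφ = -5.5755°,  Δλ = -0.8685°
a = sin²(Δφ/2) + cos φ₁ cos φ₂ sin²(Δλ/2) = 0.002422
c = 2·arcsin(√a) = 0.098472 rad = 5.6420°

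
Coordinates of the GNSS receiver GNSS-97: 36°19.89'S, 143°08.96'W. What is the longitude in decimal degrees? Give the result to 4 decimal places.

143° + 8.96′/60 = 143 + 0.14933 = 143.1493°

143.1493°W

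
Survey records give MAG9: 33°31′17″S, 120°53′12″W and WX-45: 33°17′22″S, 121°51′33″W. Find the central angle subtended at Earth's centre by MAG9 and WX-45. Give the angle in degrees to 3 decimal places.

0.844°

MAG9: φ = -33.52139°, λ = -120.88667°
WX-45: φ = -33.28944°, λ = -121.85917°
Δφ = 0.2319°,  Δλ = -0.9725°
a = sin²(Δφ/2) + cos φ₁ cos φ₂ sin²(Δλ/2) = 0.000054
c = 2·arcsin(√a) = 0.014736 rad = 0.8443°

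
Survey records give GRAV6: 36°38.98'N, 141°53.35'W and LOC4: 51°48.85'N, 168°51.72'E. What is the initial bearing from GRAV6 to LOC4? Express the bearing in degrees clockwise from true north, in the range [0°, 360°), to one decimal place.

309.8°

GRAV6: φ = +36.64967°, λ = -141.88917°
LOC4: φ = +51.81417°, λ = +168.86200°
Δλ = -49.2488°
y = sin Δλ · cos φ₂ = -0.468329
x = cos φ₁ sin φ₂ − sin φ₁ cos φ₂ cos Δλ = 0.389726
θ = atan2(y, x) = -50.2341° → 309.7659° (mod 360°)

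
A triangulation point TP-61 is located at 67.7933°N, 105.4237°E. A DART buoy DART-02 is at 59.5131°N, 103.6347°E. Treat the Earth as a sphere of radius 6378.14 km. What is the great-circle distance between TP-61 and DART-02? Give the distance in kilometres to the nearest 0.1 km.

925.9 km

Δφ = -8.2802°,  Δλ = -1.7890°
a = sin²(Δφ/2) + cos φ₁ cos φ₂ sin²(Δλ/2) = 0.005259
c = 2·arcsin(√a) = 0.145164 rad = 8.3173°
d = R·c = 6378.14 × 0.145164 = 925.9 km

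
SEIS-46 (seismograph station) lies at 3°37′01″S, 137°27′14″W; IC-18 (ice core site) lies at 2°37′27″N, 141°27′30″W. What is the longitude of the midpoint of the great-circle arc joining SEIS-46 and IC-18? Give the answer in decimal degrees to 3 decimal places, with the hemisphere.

139.457°W

SEIS-46: φ = -3.61694°, λ = -137.45389°
IC-18: φ = +2.62417°, λ = -141.45833°
Bx = cos φ₂ cos Δλ = 0.996513,  By = cos φ₂ sin Δλ = -0.069761
φₘ = atan2(sin φ₁ + sin φ₂, √((cos φ₁ + Bx)² + By²)) = -0.49669°
λₘ = λ₁ + atan2(By, cos φ₁ + Bx) = -139.45706°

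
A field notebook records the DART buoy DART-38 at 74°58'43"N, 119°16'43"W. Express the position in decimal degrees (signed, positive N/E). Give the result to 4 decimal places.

+74.9786°, -119.2786°

lat: 74.9786° N → +74.9786°
lon: 119.2786° W → -119.2786°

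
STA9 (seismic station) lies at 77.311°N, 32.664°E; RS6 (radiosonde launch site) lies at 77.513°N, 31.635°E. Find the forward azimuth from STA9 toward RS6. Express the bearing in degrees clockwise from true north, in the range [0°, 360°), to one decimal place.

312.5°

Δλ = -1.0290°
y = sin Δλ · cos φ₂ = -0.003883
x = cos φ₁ sin φ₂ − sin φ₁ cos φ₂ cos Δλ = 0.003560
θ = atan2(y, x) = -47.4879° → 312.5121° (mod 360°)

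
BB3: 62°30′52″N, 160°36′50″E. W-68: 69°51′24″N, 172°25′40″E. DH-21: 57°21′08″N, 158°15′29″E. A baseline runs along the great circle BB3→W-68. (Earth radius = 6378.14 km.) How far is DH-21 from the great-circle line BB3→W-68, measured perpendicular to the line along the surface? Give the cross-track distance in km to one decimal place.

BB3: φ = +62.51444°, λ = +160.61389°
W-68: φ = +69.85667°, λ = +172.42778°
DH-21: φ = +57.35222°, λ = +158.25806°
δ₁₃ = central angle BB3→DH-21 = 0.092407 rad  (haversine)
θ₁₃ = bearing BB3→DH-21 = 193.905°,  θ₁₂ = bearing BB3→W-68 = 27.704°
dₓₜ = R·arcsin(sin δ₁₃ · sin(θ₁₃ − θ₁₂)) = 6378.14·arcsin(0.09228·sin(166.201°)) = 140.389 km
|dₓₜ| = 140.389 km

140.4 km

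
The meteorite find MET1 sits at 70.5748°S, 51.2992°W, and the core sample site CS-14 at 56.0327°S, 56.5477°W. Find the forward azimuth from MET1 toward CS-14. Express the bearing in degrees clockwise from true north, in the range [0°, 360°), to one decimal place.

Δλ = -5.2485°
y = sin Δλ · cos φ₂ = -0.051109
x = cos φ₁ sin φ₂ − sin φ₁ cos φ₂ cos Δλ = 0.248882
θ = atan2(y, x) = -11.6046° → 348.3954° (mod 360°)

348.4°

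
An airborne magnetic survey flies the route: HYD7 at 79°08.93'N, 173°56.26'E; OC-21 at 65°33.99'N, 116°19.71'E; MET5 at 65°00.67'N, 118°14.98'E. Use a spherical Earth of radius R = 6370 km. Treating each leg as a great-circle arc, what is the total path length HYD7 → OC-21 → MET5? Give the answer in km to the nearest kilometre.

2402 km

HYD7: φ = +79.14883°, λ = +173.93767°
OC-21: φ = +65.56650°, λ = +116.32850°
MET5: φ = +65.01117°, λ = +118.24967°
HYD7→OC-21: c = 0.360055 rad, d = 2293.55 km
OC-21→MET5: c = 0.017041 rad, d = 108.55 km
Total = 2293.55 + 108.55 = 2402.10 km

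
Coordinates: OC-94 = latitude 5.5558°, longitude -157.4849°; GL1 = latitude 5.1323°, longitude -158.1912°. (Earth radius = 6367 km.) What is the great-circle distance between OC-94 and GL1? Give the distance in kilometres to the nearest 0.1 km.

91.2 km

Δφ = -0.4235°,  Δλ = -0.7063°
a = sin²(Δφ/2) + cos φ₁ cos φ₂ sin²(Δλ/2) = 0.000051
c = 2·arcsin(√a) = 0.014327 rad = 0.8209°
d = R·c = 6367 × 0.014327 = 91.2 km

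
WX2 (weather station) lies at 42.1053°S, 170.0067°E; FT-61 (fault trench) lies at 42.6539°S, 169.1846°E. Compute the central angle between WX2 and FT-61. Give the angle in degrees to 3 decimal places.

0.818°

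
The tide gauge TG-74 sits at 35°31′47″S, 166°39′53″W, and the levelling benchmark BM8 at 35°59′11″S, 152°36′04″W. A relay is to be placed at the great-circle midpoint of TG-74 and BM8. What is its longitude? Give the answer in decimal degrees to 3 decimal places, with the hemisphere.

159.653°W

TG-74: φ = -35.52972°, λ = -166.66472°
BM8: φ = -35.98639°, λ = -152.60111°
Bx = cos φ₂ cos Δλ = 0.784903,  By = cos φ₂ sin Δλ = 0.196624
φₘ = atan2(sin φ₁ + sin φ₂, √((cos φ₁ + Bx)² + By²)) = -35.96343°
λₘ = λ₁ + atan2(By, cos φ₁ + Bx) = -159.65320°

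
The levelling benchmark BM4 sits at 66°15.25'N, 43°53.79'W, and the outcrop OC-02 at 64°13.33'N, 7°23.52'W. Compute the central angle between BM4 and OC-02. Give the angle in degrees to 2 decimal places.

BM4: φ = +66.25417°, λ = -43.89650°
OC-02: φ = +64.22217°, λ = -7.39200°
Δφ = -2.0320°,  Δλ = 36.5045°
a = sin²(Δφ/2) + cos φ₁ cos φ₂ sin²(Δλ/2) = 0.017493
c = 2·arcsin(√a) = 0.265297 rad = 15.2004°

15.20°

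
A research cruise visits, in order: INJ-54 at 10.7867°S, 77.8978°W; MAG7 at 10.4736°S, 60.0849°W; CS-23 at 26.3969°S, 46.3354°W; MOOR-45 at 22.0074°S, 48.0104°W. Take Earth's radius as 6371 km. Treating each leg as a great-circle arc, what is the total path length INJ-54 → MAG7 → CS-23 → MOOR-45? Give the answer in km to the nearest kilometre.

4748 km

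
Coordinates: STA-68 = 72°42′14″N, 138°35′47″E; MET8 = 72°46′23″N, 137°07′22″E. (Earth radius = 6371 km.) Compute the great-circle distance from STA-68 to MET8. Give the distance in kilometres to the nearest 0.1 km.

49.2 km

STA-68: φ = +72.70389°, λ = +138.59639°
MET8: φ = +72.77306°, λ = +137.12278°
Δφ = 0.0692°,  Δλ = -1.4736°
a = sin²(Δφ/2) + cos φ₁ cos φ₂ sin²(Δλ/2) = 0.000015
c = 2·arcsin(√a) = 0.007726 rad = 0.4427°
d = R·c = 6371 × 0.007726 = 49.2 km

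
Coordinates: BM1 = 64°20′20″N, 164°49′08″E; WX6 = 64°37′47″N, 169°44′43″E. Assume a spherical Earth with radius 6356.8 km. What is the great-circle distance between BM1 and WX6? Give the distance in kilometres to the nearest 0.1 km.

BM1: φ = +64.33889°, λ = +164.81889°
WX6: φ = +64.62972°, λ = +169.74528°
Δφ = 0.2908°,  Δλ = 4.9264°
a = sin²(Δφ/2) + cos φ₁ cos φ₂ sin²(Δλ/2) = 0.000349
c = 2·arcsin(√a) = 0.037374 rad = 2.1414°
d = R·c = 6356.8 × 0.037374 = 237.6 km

237.6 km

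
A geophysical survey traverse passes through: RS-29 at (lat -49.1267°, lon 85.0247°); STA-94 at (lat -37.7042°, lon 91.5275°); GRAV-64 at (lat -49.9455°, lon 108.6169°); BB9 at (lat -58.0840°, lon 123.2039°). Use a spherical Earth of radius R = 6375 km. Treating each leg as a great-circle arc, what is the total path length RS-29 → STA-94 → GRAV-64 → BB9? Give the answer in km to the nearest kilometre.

RS-29→STA-94: c = 0.215533 rad, d = 1374.02 km
STA-94→GRAV-64: c = 0.301865 rad, d = 1924.39 km
GRAV-64→BB9: c = 0.205483 rad, d = 1309.96 km
Total = 1374.02 + 1924.39 + 1309.96 = 4608.37 km

4608 km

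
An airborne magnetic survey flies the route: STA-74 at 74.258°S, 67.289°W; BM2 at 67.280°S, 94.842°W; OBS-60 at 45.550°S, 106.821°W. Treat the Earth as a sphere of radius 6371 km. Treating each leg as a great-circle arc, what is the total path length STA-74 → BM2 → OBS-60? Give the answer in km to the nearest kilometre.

3769 km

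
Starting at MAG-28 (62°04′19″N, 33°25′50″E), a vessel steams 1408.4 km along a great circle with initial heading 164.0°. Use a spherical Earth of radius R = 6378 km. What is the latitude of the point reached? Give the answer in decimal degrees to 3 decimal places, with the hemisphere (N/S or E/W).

MAG-28: φ = +62.07194°, λ = +33.43056°
δ = d/R = 1408.4/6378 = 0.220822 rad
φ₂ = arcsin(sin φ₁ cos δ + cos φ₁ sin δ cos θ)
   = arcsin(0.88354·0.97572 + 0.46836·0.21903·-0.96126) = 49.77108°
λ₂ = λ₁ + atan2(sin θ sin δ cos φ₁, cos δ − sin φ₁ sin φ₂) = 38.79438°

49.771°N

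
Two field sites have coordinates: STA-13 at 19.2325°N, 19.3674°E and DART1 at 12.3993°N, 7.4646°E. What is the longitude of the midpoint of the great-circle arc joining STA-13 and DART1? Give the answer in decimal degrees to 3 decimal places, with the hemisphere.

Bx = cos φ₂ cos Δλ = 0.955675,  By = cos φ₂ sin Δλ = -0.201441
φₘ = atan2(sin φ₁ + sin φ₂, √((cos φ₁ + Bx)² + By²)) = 15.89726°
λₘ = λ₁ + atan2(By, cos φ₁ + Bx) = 13.31499°

13.315°E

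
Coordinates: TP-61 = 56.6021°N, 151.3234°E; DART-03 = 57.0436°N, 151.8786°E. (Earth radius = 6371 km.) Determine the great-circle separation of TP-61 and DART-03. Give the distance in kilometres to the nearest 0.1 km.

59.6 km

Δφ = 0.4415°,  Δλ = 0.5552°
a = sin²(Δφ/2) + cos φ₁ cos φ₂ sin²(Δλ/2) = 0.000022
c = 2·arcsin(√a) = 0.009354 rad = 0.5359°
d = R·c = 6371 × 0.009354 = 59.6 km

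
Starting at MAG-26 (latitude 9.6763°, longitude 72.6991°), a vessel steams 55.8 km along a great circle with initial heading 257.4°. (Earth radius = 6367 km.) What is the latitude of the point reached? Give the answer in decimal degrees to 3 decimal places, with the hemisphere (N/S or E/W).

9.566°N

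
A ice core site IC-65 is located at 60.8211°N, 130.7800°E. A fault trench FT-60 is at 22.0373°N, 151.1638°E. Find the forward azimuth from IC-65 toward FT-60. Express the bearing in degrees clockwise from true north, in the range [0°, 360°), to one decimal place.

150.7°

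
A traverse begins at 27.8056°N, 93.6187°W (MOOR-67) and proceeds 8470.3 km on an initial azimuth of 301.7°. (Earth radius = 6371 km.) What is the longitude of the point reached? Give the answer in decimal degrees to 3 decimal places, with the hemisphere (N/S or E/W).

δ = d/R = 8470.3/6371 = 1.329509 rad
φ₂ = arcsin(sin φ₁ cos δ + cos φ₁ sin δ cos θ)
   = arcsin(0.46647·0.23895 + 0.88454·0.97103·0.52547) = 34.24957°
λ₂ = λ₁ + atan2(sin θ sin δ cos φ₁, cos δ − sin φ₁ sin φ₂) = 174.53337°

174.533°E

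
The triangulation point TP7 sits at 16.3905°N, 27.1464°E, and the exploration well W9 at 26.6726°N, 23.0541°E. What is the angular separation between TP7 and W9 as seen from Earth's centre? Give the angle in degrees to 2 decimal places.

Δφ = 10.2821°,  Δλ = -4.0923°
a = sin²(Δφ/2) + cos φ₁ cos φ₂ sin²(Δλ/2) = 0.009122
c = 2·arcsin(√a) = 0.191314 rad = 10.9615°

10.96°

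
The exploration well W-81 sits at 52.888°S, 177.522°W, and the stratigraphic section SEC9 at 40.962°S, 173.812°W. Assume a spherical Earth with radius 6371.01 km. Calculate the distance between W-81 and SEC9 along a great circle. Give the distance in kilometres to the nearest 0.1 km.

1355.2 km

Δφ = 11.9260°,  Δλ = 3.7100°
a = sin²(Δφ/2) + cos φ₁ cos φ₂ sin²(Δλ/2) = 0.011270
c = 2·arcsin(√a) = 0.212719 rad = 12.1879°
d = R·c = 6371.01 × 0.212719 = 1355.2 km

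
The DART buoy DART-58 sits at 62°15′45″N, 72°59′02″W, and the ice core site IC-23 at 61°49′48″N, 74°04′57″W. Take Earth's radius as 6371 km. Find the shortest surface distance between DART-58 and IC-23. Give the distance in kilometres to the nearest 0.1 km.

74.8 km

DART-58: φ = +62.26250°, λ = -72.98389°
IC-23: φ = +61.83000°, λ = -74.08250°
Δφ = -0.4325°,  Δλ = -1.0986°
a = sin²(Δφ/2) + cos φ₁ cos φ₂ sin²(Δλ/2) = 0.000034
c = 2·arcsin(√a) = 0.011737 rad = 0.6725°
d = R·c = 6371 × 0.011737 = 74.8 km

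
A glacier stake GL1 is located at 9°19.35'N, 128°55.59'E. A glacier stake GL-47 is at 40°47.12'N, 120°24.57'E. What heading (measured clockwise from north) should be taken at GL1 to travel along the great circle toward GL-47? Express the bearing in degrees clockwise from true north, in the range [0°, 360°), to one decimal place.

GL1: φ = +9.32250°, λ = +128.92650°
GL-47: φ = +40.78533°, λ = +120.40950°
Δλ = -8.5170°
y = sin Δλ · cos φ₂ = -0.112138
x = cos φ₁ sin φ₂ − sin φ₁ cos φ₂ cos Δλ = 0.523298
θ = atan2(y, x) = -12.0950° → 347.9050° (mod 360°)

347.9°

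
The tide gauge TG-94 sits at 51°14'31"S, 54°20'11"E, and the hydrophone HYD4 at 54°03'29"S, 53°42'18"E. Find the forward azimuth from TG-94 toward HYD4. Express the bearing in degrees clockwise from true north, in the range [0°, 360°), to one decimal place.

187.5°

TG-94: φ = -51.24194°, λ = +54.33639°
HYD4: φ = -54.05806°, λ = +53.70500°
Δλ = -0.6314°
y = sin Δλ · cos φ₂ = -0.006468
x = cos φ₁ sin φ₂ − sin φ₁ cos φ₂ cos Δλ = -0.049158
θ = atan2(y, x) = -172.5043° → 187.4957° (mod 360°)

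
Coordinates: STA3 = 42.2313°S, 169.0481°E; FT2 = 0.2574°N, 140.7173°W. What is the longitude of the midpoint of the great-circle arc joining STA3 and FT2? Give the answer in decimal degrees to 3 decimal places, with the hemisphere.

Bx = cos φ₂ cos Δλ = 0.639639,  By = cos φ₂ sin Δλ = 0.768662
φₘ = atan2(sin φ₁ + sin φ₂, √((cos φ₁ + Bx)² + By²)) = -22.91050°
λₘ = λ₁ + atan2(By, cos φ₁ + Bx) = -161.83538°

161.835°W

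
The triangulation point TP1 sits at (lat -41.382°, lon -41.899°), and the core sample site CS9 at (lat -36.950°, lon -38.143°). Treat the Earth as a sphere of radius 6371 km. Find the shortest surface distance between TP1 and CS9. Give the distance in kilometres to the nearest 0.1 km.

589.5 km

Δφ = 4.4320°,  Δλ = 3.7560°
a = sin²(Δφ/2) + cos φ₁ cos φ₂ sin²(Δλ/2) = 0.002139
c = 2·arcsin(√a) = 0.092534 rad = 5.3018°
d = R·c = 6371 × 0.092534 = 589.5 km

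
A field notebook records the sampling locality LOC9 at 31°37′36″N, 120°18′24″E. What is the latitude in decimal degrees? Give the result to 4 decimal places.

31° + 37′/60 + 36″/3600 = 31 + 0.61667 + 0.01000 = 31.6267°

31.6267°N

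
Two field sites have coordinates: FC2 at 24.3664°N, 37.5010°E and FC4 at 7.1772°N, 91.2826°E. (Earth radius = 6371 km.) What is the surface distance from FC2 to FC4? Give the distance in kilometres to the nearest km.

6022 km

Δφ = -17.1892°,  Δλ = 53.7816°
a = sin²(Δφ/2) + cos φ₁ cos φ₂ sin²(Δλ/2) = 0.207219
c = 2·arcsin(√a) = 0.945223 rad = 54.1573°
d = R·c = 6371 × 0.945223 = 6022.0 km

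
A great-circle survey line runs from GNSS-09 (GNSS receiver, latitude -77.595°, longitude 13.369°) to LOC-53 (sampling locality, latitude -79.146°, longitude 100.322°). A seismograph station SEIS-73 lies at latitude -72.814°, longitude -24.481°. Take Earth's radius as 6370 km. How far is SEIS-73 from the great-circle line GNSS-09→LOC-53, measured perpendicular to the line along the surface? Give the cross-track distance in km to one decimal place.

747.0 km

δ₁₃ = central angle GNSS-09→SEIS-73 = 0.183742 rad  (haversine)
θ₁₃ = bearing GNSS-09→SEIS-73 = 277.117°,  θ₁₂ = bearing GNSS-09→LOC-53 = 136.937°
dₓₜ = R·arcsin(sin δ₁₃ · sin(θ₁₃ − θ₁₂)) = 6370·arcsin(0.18271·sin(140.180°)) = 747.016 km
|dₓₜ| = 747.016 km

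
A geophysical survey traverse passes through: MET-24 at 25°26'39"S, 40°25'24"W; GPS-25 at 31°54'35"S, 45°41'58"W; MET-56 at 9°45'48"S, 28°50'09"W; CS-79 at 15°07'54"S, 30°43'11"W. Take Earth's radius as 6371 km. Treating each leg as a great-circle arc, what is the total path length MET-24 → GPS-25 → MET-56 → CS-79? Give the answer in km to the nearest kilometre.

MET-24: φ = -25.44417°, λ = -40.42333°
GPS-25: φ = -31.90972°, λ = -45.69944°
MET-56: φ = -9.76333°, λ = -28.83583°
CS-79: φ = -15.13167°, λ = -30.71972°
MET-24→GPS-25: c = 0.138733 rad, d = 883.87 km
GPS-25→MET-56: c = 0.472905 rad, d = 3012.88 km
MET-56→CS-79: c = 0.099039 rad, d = 630.98 km
Total = 883.87 + 3012.88 + 630.98 = 4527.73 km

4528 km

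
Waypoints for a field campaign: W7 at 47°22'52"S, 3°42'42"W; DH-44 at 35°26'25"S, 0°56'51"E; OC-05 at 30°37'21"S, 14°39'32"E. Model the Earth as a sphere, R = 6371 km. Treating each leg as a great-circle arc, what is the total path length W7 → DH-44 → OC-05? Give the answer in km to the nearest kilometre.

W7: φ = -47.38111°, λ = -3.71167°
DH-44: φ = -35.44028°, λ = +0.94750°
OC-05: φ = -30.62250°, λ = +14.65889°
W7→DH-44: c = 0.217041 rad, d = 1382.77 km
DH-44→OC-05: c = 0.217283 rad, d = 1384.31 km
Total = 1382.77 + 1384.31 = 2767.08 km

2767 km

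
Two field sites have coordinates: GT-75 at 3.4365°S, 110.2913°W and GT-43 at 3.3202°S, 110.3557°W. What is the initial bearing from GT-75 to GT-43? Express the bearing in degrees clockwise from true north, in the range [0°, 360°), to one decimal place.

Δλ = -0.0644°
y = sin Δλ · cos φ₂ = -0.001122
x = cos φ₁ sin φ₂ − sin φ₁ cos φ₂ cos Δλ = 0.002030
θ = atan2(y, x) = -28.9348° → 331.0652° (mod 360°)

331.1°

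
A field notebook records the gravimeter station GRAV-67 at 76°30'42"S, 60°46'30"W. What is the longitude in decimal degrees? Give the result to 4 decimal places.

60.7750°W

60° + 46′/60 + 30″/3600 = 60 + 0.76667 + 0.00833 = 60.7750°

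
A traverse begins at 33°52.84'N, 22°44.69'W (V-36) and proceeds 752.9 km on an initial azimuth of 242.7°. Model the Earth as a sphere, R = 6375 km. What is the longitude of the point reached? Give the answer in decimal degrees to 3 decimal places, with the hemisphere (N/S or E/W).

V-36: φ = +33.88067°, λ = -22.74483°
δ = d/R = 752.9/6375 = 0.118102 rad
φ₂ = arcsin(sin φ₁ cos δ + cos φ₁ sin δ cos θ)
   = arcsin(0.55747·0.99303 + 0.83020·0.11783·-0.45865) = 30.57837°
λ₂ = λ₁ + atan2(sin θ sin δ cos φ₁, cos δ − sin φ₁ sin φ₂) = -29.73023°

29.730°W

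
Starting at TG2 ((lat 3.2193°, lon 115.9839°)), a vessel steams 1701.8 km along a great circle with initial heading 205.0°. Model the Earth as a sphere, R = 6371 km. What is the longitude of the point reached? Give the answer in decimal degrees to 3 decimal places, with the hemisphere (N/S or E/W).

δ = d/R = 1701.8/6371 = 0.267117 rad
φ₂ = arcsin(sin φ₁ cos δ + cos φ₁ sin δ cos θ)
   = arcsin(0.05616·0.96454 + 0.99842·0.26395·-0.90631) = -10.64233°
λ₂ = λ₁ + atan2(sin θ sin δ cos φ₁, cos δ − sin φ₁ sin φ₂) = 109.46661°

109.467°E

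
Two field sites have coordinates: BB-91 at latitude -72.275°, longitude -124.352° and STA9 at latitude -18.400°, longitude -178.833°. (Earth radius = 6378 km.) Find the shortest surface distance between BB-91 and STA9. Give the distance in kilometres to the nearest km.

6909 km

Δφ = 53.8750°,  Δλ = -54.4810°
a = sin²(Δφ/2) + cos φ₁ cos φ₂ sin²(Δλ/2) = 0.265751
c = 2·arcsin(√a) = 1.083206 rad = 62.0631°
d = R·c = 6378 × 1.083206 = 6908.7 km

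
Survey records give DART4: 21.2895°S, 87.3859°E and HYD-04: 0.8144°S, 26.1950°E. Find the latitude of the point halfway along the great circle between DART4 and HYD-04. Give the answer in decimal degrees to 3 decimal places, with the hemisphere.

Bx = cos φ₂ cos Δλ = 0.481844,  By = cos φ₂ sin Δλ = -0.876142
φₘ = atan2(sin φ₁ + sin φ₂, √((cos φ₁ + Bx)² + By²)) = -12.78190°
λₘ = λ₁ + atan2(By, cos φ₁ + Bx) = 55.59552°

12.782°S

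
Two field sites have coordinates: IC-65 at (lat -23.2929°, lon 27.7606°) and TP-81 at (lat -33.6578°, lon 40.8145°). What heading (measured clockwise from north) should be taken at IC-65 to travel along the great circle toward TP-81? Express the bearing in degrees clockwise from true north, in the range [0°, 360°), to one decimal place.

Δλ = 13.0539°
y = sin Δλ · cos φ₂ = 0.188004
x = cos φ₁ sin φ₂ − sin φ₁ cos φ₂ cos Δλ = -0.188422
θ = atan2(y, x) = 135.0637° → 135.0637° (mod 360°)

135.1°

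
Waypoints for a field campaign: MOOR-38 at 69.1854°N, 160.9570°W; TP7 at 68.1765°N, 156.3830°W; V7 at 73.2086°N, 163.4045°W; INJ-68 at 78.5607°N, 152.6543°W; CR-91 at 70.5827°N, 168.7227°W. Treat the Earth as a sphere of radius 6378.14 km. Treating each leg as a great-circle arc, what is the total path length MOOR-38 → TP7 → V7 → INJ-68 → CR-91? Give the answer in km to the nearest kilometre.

2493 km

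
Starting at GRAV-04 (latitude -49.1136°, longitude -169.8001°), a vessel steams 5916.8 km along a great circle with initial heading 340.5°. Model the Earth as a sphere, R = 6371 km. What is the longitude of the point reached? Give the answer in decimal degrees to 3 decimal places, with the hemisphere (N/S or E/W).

δ = d/R = 5916.8/6371 = 0.928708 rad
φ₂ = arcsin(sin φ₁ cos δ + cos φ₁ sin δ cos θ)
   = arcsin(-0.75601·0.59887 + 0.65456·0.80085·0.94264) = 2.37190°
λ₂ = λ₁ + atan2(sin θ sin δ cos φ₁, cos δ − sin φ₁ sin φ₂) = 174.68093°

174.681°E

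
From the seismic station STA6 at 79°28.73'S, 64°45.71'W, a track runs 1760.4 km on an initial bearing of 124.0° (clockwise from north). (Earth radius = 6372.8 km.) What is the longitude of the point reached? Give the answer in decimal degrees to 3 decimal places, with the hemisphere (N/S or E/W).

18.747°E

STA6: φ = -79.47883°, λ = -64.76183°
δ = d/R = 1760.4/6372.8 = 0.276237 rad
φ₂ = arcsin(sin φ₁ cos δ + cos φ₁ sin δ cos θ)
   = arcsin(-0.98319·0.96209 + 0.18260·0.27274·-0.55919) = -76.84607°
λ₂ = λ₁ + atan2(sin θ sin δ cos φ₁, cos δ − sin φ₁ sin φ₂) = 18.74668°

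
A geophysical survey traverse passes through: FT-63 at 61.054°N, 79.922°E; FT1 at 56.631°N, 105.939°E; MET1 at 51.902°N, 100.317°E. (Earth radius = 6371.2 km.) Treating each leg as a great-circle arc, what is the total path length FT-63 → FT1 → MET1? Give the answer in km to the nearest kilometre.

FT-63→FT1: c = 0.245378 rad, d = 1563.35 km
FT1→MET1: c = 0.100408 rad, d = 639.72 km
Total = 1563.35 + 639.72 = 2203.07 km

2203 km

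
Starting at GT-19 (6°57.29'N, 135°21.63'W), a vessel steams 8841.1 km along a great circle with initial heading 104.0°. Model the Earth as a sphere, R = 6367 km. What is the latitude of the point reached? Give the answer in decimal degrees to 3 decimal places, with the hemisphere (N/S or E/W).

12.370°S

GT-19: φ = +6.95483°, λ = -135.36050°
δ = d/R = 8841.1/6367 = 1.388582 rad
φ₂ = arcsin(sin φ₁ cos δ + cos φ₁ sin δ cos θ)
   = arcsin(0.12109·0.18121 + 0.99264·0.98344·-0.24192) = -12.37002°
λ₂ = λ₁ + atan2(sin θ sin δ cos φ₁, cos δ − sin φ₁ sin φ₂) = -57.69643°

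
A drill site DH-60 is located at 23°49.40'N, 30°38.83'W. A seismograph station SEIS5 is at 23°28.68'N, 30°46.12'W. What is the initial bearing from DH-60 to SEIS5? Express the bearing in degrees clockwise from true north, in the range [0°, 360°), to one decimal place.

197.9°

DH-60: φ = +23.82333°, λ = -30.64717°
SEIS5: φ = +23.47800°, λ = -30.76867°
Δλ = -0.1215°
y = sin Δλ · cos φ₂ = -0.001945
x = cos φ₁ sin φ₂ − sin φ₁ cos φ₂ cos Δλ = -0.006026
θ = atan2(y, x) = -162.1124° → 197.8876° (mod 360°)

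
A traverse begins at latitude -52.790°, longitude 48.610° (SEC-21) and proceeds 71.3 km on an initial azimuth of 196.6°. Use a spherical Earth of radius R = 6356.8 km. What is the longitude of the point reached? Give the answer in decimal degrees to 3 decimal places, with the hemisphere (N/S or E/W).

δ = d/R = 71.3/6356.8 = 0.011216 rad
φ₂ = arcsin(sin φ₁ cos δ + cos φ₁ sin δ cos θ)
   = arcsin(-0.79642·0.99994 + 0.60474·0.01122·-0.95832) = -53.40547°
λ₂ = λ₁ + atan2(sin θ sin δ cos φ₁, cos δ − sin φ₁ sin φ₂) = 48.30203°

48.302°E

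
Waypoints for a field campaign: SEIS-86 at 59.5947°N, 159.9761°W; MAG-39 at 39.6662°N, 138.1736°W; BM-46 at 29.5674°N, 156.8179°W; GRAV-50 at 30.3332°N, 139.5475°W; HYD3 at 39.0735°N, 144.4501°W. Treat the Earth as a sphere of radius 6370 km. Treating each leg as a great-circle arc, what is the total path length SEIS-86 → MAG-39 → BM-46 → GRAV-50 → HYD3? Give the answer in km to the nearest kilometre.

7458 km

SEIS-86→MAG-39: c = 0.422051 rad, d = 2688.46 km
MAG-39→BM-46: c = 0.319569 rad, d = 2035.66 km
BM-46→GRAV-50: c = 0.261263 rad, d = 1664.24 km
GRAV-50→HYD3: c = 0.167913 rad, d = 1069.60 km
Total = 2688.46 + 2035.66 + 1664.24 + 1069.60 = 7457.97 km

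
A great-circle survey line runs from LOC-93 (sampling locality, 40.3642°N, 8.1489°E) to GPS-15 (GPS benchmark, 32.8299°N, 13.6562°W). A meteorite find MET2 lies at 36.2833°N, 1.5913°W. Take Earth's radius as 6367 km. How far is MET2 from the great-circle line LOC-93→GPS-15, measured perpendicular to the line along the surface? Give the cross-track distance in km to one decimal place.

142.7 km

δ₁₃ = central angle LOC-93→MET2 = 0.151069 rad  (haversine)
θ₁₃ = bearing LOC-93→MET2 = 244.984°,  θ₁₂ = bearing LOC-93→GPS-15 = 253.546°
dₓₜ = R·arcsin(sin δ₁₃ · sin(θ₁₃ − θ₁₂)) = 6367·arcsin(0.15049·sin(-8.562°)) = -142.663 km
|dₓₜ| = 142.663 km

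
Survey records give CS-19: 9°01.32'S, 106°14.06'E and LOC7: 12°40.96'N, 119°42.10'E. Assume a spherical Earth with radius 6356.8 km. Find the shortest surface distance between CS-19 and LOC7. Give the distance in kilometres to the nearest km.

2829 km

CS-19: φ = -9.02200°, λ = +106.23433°
LOC7: φ = +12.68267°, λ = +119.70167°
Δφ = 21.7047°,  Δλ = 13.4673°
a = sin²(Δφ/2) + cos φ₁ cos φ₂ sin²(Δλ/2) = 0.048696
c = 2·arcsin(√a) = 0.445006 rad = 25.4970°
d = R·c = 6356.8 × 0.445006 = 2828.8 km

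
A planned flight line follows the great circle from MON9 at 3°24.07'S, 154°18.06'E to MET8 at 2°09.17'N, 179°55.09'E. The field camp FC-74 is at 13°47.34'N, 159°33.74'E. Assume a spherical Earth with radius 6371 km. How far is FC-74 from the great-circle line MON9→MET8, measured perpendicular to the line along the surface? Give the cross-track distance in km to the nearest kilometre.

MON9: φ = -3.40117°, λ = +154.30100°
MET8: φ = +2.15283°, λ = +179.91817°
FC-74: φ = +13.78900°, λ = +159.56233°
δ₁₃ = central angle MON9→FC-74 = 0.313550 rad  (haversine)
θ₁₃ = bearing MON9→FC-74 = 16.782°,  θ₁₂ = bearing MON9→MET8 = 78.112°
dₓₜ = R·arcsin(sin δ₁₃ · sin(θ₁₃ − θ₁₂)) = 6371·arcsin(0.30844·sin(-61.330°)) = -1745.898 km
|dₓₜ| = 1745.898 km

1746 km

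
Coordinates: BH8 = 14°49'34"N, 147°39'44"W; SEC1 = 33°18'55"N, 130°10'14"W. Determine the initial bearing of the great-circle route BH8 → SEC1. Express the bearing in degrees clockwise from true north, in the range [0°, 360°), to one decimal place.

37.5°

BH8: φ = +14.82611°, λ = -147.66222°
SEC1: φ = +33.31528°, λ = -130.17056°
Δλ = 17.4917°
y = sin Δλ · cos φ₂ = 0.251172
x = cos φ₁ sin φ₂ − sin φ₁ cos φ₂ cos Δλ = 0.327013
θ = atan2(y, x) = 37.5272° → 37.5272° (mod 360°)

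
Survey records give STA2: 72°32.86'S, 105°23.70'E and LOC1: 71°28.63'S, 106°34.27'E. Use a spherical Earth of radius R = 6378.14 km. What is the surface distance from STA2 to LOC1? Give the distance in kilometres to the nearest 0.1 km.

125.8 km

STA2: φ = -72.54767°, λ = +105.39500°
LOC1: φ = -71.47717°, λ = +106.57117°
Δφ = 1.0705°,  Δλ = 1.1762°
a = sin²(Δφ/2) + cos φ₁ cos φ₂ sin²(Δλ/2) = 0.000097
c = 2·arcsin(√a) = 0.019729 rad = 1.1304°
d = R·c = 6378.14 × 0.019729 = 125.8 km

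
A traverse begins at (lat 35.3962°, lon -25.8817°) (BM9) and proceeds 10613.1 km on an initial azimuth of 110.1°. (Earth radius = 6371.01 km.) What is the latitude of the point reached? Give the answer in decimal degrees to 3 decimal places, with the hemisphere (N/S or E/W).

δ = d/R = 10613.1/6371.01 = 1.665843 rad
φ₂ = arcsin(sin φ₁ cos δ + cos φ₁ sin δ cos θ)
   = arcsin(0.57923·-0.09490 + 0.81517·0.99549·-0.34366) = -19.50237°
λ₂ = λ₁ + atan2(sin θ sin δ cos φ₁, cos δ − sin φ₁ sin φ₂) = 56.75567°

19.502°S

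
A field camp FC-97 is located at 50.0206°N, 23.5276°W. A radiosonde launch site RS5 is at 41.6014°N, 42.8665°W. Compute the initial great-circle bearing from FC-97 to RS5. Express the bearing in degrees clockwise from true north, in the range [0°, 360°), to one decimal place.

Δλ = -19.3389°
y = sin Δλ · cos φ₂ = -0.247632
x = cos φ₁ sin φ₂ − sin φ₁ cos φ₂ cos Δλ = -0.114083
θ = atan2(y, x) = -114.7354° → 245.2646° (mod 360°)

245.3°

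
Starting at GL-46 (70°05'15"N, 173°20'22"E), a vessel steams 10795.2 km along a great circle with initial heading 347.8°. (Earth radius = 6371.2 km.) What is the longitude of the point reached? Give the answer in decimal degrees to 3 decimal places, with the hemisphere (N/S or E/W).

5.738°E

GL-46: φ = +70.08750°, λ = +173.33944°
δ = d/R = 10795.2/6371.2 = 1.694375 rad
φ₂ = arcsin(sin φ₁ cos δ + cos φ₁ sin δ cos θ)
   = arcsin(0.94021·-0.12326 + 0.34058·0.99237·0.97742) = 12.38383°
λ₂ = λ₁ + atan2(sin θ sin δ cos φ₁, cos δ − sin φ₁ sin φ₂) = 5.73789°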